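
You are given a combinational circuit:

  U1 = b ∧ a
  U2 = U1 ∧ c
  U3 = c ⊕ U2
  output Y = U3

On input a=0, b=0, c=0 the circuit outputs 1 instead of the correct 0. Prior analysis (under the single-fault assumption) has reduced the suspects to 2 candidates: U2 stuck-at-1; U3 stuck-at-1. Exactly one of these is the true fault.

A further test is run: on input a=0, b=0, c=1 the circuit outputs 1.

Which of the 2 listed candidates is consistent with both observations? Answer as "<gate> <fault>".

U3 stuck-at-1

Evaluate each candidate on input a=0, b=0, c=1:
  U2 stuck-at-1: U1=0, U2=1 [stuck-at-1], U3=0 → 0 — eliminated
  U3 stuck-at-1: U1=0, U2=0, U3=1 [stuck-at-1] → 1 — matches
Only U3 stuck-at-1 reproduces the observed 1.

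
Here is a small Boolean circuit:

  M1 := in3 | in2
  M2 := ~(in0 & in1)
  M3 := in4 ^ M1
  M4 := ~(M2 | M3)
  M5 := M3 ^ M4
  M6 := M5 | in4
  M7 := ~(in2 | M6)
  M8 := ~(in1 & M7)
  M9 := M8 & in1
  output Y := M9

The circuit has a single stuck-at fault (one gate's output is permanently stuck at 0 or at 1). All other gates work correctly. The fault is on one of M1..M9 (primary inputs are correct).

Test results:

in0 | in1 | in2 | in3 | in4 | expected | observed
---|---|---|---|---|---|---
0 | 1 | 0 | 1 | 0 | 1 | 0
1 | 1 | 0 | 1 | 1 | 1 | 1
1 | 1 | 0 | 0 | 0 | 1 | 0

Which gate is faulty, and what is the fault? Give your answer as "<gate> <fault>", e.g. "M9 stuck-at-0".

Fault-free values for test 1 (in0=0, in1=1, in2=0, in3=1, in4=0): M1=1, M2=1, M3=1, M4=0, M5=1, M6=1, M7=0, M8=1, M9=1, giving Y=1. Observed 0.
Test 1: faults giving observed 0 are {M1 stuck-at-0, M3 stuck-at-0, M4 stuck-at-1, M5 stuck-at-0, M6 stuck-at-0, M7 stuck-at-1, M8 stuck-at-0, M9 stuck-at-0}.
Test 2 (in0=1, in1=1, in2=0, in3=1, in4=1): fault-free M1=1, M2=0, M3=0, M4=1, M5=1, M6=1, M7=0, M8=1, M9=1 → 1; observed 1. Eliminates M6 stuck-at-0, M7 stuck-at-1, M8 stuck-at-0, M9 stuck-at-0.
Test 3 (in0=1, in1=1, in2=0, in3=0, in4=0): fault-free M1=0, M2=0, M3=0, M4=1, M5=1, M6=1, M7=0, M8=1, M9=1 → 1; observed 0. Eliminates M1 stuck-at-0, M3 stuck-at-0, M4 stuck-at-1.
Only M5 stuck-at-0 is consistent with every test.

M5 stuck-at-0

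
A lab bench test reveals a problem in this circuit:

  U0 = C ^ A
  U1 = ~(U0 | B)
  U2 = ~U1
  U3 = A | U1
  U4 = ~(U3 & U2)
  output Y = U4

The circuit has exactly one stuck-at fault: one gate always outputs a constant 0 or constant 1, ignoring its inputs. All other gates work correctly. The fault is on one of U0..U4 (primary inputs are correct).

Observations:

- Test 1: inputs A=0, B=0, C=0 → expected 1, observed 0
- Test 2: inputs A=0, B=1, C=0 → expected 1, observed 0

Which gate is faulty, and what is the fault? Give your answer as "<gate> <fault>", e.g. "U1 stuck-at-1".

Fault-free values for test 1 (A=0, B=0, C=0): U0=0, U1=1, U2=0, U3=1, U4=1, giving Y=1. Observed 0.
Test 1: faults giving observed 0 are {U2 stuck-at-1, U4 stuck-at-0}.
Test 2 (A=0, B=1, C=0): fault-free U0=0, U1=0, U2=1, U3=0, U4=1 → 1; observed 0. Eliminates U2 stuck-at-1.
Only U4 stuck-at-0 is consistent with every test.

U4 stuck-at-0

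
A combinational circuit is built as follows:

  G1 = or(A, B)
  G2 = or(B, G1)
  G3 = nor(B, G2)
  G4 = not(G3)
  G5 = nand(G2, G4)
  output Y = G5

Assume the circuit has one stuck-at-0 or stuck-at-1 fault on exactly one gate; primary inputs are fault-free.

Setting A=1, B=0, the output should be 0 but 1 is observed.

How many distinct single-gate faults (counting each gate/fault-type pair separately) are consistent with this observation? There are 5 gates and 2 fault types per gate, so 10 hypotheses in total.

Fault-free: G1=1, G2=1, G3=0, G4=1, G5=0 → 0. Observed 1.
  G1 stuck-at-0: output 1 ✓
  G1 stuck-at-1: output 0 ✗
  G2 stuck-at-0: output 1 ✓
  G2 stuck-at-1: output 0 ✗
  G3 stuck-at-0: output 0 ✗
  G3 stuck-at-1: output 1 ✓
  G4 stuck-at-0: output 1 ✓
  G4 stuck-at-1: output 0 ✗
  G5 stuck-at-0: output 0 ✗
  G5 stuck-at-1: output 1 ✓
Consistent faults: {G1 stuck-at-0, G2 stuck-at-0, G3 stuck-at-1, G4 stuck-at-0, G5 stuck-at-1} — 5 in all.

5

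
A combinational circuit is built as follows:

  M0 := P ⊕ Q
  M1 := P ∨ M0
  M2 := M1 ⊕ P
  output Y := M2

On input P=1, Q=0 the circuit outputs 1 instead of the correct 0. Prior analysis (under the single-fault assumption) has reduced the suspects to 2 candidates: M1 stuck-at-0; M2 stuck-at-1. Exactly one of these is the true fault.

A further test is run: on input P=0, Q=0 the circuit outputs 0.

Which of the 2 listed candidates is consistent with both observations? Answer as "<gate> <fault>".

M1 stuck-at-0

Evaluate each candidate on input P=0, Q=0:
  M1 stuck-at-0: M0=0, M1=0 [stuck-at-0], M2=0 → 0 — matches
  M2 stuck-at-1: M0=0, M1=0, M2=1 [stuck-at-1] → 1 — eliminated
Only M1 stuck-at-0 reproduces the observed 0.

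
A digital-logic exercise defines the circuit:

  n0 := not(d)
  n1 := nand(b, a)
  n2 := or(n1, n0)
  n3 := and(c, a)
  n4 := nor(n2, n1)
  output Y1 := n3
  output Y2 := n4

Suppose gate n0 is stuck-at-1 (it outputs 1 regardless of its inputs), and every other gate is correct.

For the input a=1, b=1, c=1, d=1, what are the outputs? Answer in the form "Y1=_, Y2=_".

Propagate with n0 forced: n0=1 [stuck-at-1], n1=0, n2=1, n3=1, n4=0.
So the outputs are Y1=1, Y2=0. (Without the fault they would be Y1=1, Y2=1.)

Y1=1, Y2=0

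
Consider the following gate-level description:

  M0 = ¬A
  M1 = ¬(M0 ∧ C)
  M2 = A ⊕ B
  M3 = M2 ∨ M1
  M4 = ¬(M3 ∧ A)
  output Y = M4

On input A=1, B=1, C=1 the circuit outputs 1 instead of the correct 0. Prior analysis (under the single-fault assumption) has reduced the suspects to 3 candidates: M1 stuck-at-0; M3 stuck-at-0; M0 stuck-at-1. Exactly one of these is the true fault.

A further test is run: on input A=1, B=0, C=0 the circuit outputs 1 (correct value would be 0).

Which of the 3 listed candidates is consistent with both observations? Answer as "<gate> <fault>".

Evaluate each candidate on input A=1, B=0, C=0:
  M1 stuck-at-0: M0=0, M1=0 [stuck-at-0], M2=1, M3=1, M4=0 → 0 — eliminated
  M3 stuck-at-0: M0=0, M1=1, M2=1, M3=0 [stuck-at-0], M4=1 → 1 — matches
  M0 stuck-at-1: M0=1 [stuck-at-1], M1=1, M2=1, M3=1, M4=0 → 0 — eliminated
Only M3 stuck-at-0 reproduces the observed 1.

M3 stuck-at-0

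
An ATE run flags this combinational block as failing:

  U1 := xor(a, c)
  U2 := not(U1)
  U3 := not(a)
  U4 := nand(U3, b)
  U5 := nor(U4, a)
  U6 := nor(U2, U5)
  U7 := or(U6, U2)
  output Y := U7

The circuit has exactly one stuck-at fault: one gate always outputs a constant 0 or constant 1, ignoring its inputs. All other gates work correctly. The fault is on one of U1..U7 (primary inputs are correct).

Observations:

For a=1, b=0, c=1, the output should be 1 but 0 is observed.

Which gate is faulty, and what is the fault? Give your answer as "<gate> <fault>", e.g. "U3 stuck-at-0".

U7 stuck-at-0

Fault-free values for test 1 (a=1, b=0, c=1): U1=0, U2=1, U3=0, U4=1, U5=0, U6=0, U7=1, giving Y=1. Observed 0.
Test 1: faults giving observed 0 are {U7 stuck-at-0}.
Only U7 stuck-at-0 is consistent with every test.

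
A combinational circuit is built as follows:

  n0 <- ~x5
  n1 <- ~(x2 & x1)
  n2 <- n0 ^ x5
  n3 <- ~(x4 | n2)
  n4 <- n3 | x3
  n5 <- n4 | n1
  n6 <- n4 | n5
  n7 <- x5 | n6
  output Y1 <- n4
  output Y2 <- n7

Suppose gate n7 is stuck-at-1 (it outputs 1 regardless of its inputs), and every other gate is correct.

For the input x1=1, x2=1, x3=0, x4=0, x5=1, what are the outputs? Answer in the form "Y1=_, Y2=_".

Y1=0, Y2=1

Propagate with n7 forced: n0=0, n1=0, n2=1, n3=0, n4=0, n5=0, n6=0, n7=1 [stuck-at-1].
So the outputs are Y1=0, Y2=1. (Same as the fault-free value — the fault is masked on this input.)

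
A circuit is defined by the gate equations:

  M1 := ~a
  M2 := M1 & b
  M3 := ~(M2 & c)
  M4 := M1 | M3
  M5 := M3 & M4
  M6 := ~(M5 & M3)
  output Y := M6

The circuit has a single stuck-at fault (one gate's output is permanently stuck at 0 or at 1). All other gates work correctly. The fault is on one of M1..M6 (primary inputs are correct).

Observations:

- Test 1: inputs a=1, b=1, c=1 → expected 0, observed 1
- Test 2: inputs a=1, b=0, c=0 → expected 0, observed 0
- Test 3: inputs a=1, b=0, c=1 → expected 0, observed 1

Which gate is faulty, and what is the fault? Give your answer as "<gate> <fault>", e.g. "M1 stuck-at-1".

M2 stuck-at-1

Fault-free values for test 1 (a=1, b=1, c=1): M1=0, M2=0, M3=1, M4=1, M5=1, M6=0, giving Y=0. Observed 1.
Test 1: faults giving observed 1 are {M1 stuck-at-1, M2 stuck-at-1, M3 stuck-at-0, M4 stuck-at-0, M5 stuck-at-0, M6 stuck-at-1}.
Test 2 (a=1, b=0, c=0): fault-free M1=0, M2=0, M3=1, M4=1, M5=1, M6=0 → 0; observed 0. Eliminates M3 stuck-at-0, M4 stuck-at-0, M5 stuck-at-0, M6 stuck-at-1.
Test 3 (a=1, b=0, c=1): fault-free M1=0, M2=0, M3=1, M4=1, M5=1, M6=0 → 0; observed 1. Eliminates M1 stuck-at-1.
Only M2 stuck-at-1 is consistent with every test.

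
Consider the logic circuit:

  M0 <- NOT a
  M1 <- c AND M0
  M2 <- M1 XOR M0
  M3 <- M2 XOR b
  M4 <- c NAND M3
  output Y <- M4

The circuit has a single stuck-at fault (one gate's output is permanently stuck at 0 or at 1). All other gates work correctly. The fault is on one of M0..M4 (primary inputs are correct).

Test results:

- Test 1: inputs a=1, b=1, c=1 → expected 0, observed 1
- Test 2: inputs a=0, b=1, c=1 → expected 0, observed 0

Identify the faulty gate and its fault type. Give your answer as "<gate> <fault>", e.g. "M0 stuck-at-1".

Fault-free values for test 1 (a=1, b=1, c=1): M0=0, M1=0, M2=0, M3=1, M4=0, giving Y=0. Observed 1.
Test 1: faults giving observed 1 are {M1 stuck-at-1, M2 stuck-at-1, M3 stuck-at-0, M4 stuck-at-1}.
Test 2 (a=0, b=1, c=1): fault-free M0=1, M1=1, M2=0, M3=1, M4=0 → 0; observed 0. Eliminates M2 stuck-at-1, M3 stuck-at-0, M4 stuck-at-1.
Only M1 stuck-at-1 is consistent with every test.

M1 stuck-at-1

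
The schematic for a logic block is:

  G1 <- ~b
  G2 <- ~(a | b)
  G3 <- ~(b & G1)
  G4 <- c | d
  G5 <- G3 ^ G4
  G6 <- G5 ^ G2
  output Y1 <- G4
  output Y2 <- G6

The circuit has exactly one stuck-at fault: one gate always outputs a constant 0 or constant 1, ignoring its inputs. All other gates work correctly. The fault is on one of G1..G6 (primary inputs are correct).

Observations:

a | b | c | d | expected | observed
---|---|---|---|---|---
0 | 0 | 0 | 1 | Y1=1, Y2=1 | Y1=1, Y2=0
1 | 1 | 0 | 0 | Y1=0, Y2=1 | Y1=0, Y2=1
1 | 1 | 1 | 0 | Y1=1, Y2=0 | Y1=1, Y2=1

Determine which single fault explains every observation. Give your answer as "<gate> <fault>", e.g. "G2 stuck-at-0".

G5 stuck-at-1

Fault-free values for test 1 (a=0, b=0, c=0, d=1): G1=1, G2=1, G3=1, G4=1, G5=0, G6=1, giving Y1=1, Y2=1. Observed Y1=1, Y2=0.
Test 1: faults giving observed Y1=1, Y2=0 are {G2 stuck-at-0, G3 stuck-at-0, G5 stuck-at-1, G6 stuck-at-0}.
Test 2 (a=1, b=1, c=0, d=0): fault-free G1=0, G2=0, G3=1, G4=0, G5=1, G6=1 → Y1=0, Y2=1; observed Y1=0, Y2=1. Eliminates G3 stuck-at-0, G6 stuck-at-0.
Test 3 (a=1, b=1, c=1, d=0): fault-free G1=0, G2=0, G3=1, G4=1, G5=0, G6=0 → Y1=1, Y2=0; observed Y1=1, Y2=1. Eliminates G2 stuck-at-0.
Only G5 stuck-at-1 is consistent with every test.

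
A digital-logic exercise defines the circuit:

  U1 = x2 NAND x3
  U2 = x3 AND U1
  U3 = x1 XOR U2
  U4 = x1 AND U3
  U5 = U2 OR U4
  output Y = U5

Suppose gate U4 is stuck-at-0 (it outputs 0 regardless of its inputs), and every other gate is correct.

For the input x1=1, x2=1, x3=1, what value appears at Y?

Propagate with U4 forced: U1=0, U2=0, U3=1, U4=0 [stuck-at-0], U5=0.
So Y = 0. (Without the fault it would be 1.)

0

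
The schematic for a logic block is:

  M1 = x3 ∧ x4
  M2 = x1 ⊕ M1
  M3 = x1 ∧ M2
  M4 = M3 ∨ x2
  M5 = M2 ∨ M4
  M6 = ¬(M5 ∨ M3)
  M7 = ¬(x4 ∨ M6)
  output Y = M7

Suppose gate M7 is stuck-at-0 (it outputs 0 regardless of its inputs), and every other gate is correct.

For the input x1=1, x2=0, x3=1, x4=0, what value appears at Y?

Propagate with M7 forced: M1=0, M2=1, M3=1, M4=1, M5=1, M6=0, M7=0 [stuck-at-0].
So Y = 0. (Without the fault it would be 1.)

0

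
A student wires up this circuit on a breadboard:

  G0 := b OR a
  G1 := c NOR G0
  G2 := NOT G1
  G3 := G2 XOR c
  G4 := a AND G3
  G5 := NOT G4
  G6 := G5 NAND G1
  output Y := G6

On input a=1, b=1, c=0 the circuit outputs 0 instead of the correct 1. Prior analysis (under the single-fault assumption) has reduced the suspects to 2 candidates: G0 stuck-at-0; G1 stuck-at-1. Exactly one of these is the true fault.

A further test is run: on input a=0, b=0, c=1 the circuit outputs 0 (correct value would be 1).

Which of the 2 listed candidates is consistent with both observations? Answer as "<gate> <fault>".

Evaluate each candidate on input a=0, b=0, c=1:
  G0 stuck-at-0: G0=0 [stuck-at-0], G1=0, G2=1, G3=0, G4=0, G5=1, G6=1 → 1 — eliminated
  G1 stuck-at-1: G0=0, G1=1 [stuck-at-1], G2=0, G3=1, G4=0, G5=1, G6=0 → 0 — matches
Only G1 stuck-at-1 reproduces the observed 0.

G1 stuck-at-1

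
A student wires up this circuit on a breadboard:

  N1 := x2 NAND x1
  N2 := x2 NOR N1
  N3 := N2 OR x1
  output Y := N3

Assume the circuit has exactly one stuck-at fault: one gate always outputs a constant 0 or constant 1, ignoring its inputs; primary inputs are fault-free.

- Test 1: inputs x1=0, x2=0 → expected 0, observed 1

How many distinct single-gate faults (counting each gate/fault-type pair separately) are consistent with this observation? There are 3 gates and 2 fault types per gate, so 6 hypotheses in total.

Fault-free: N1=1, N2=0, N3=0 → 0. Observed 1.
  N1 stuck-at-0: output 1 ✓
  N1 stuck-at-1: output 0 ✗
  N2 stuck-at-0: output 0 ✗
  N2 stuck-at-1: output 1 ✓
  N3 stuck-at-0: output 0 ✗
  N3 stuck-at-1: output 1 ✓
Consistent faults: {N1 stuck-at-0, N2 stuck-at-1, N3 stuck-at-1} — 3 in all.

3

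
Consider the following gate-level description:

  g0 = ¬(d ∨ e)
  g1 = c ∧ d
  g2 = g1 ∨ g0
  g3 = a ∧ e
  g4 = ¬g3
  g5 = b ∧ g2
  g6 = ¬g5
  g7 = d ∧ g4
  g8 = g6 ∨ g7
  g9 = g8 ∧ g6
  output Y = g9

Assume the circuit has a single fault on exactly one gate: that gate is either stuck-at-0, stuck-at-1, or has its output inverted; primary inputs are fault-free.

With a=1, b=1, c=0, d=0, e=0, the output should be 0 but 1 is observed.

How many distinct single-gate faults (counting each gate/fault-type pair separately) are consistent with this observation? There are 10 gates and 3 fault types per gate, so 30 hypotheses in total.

10

Fault-free: g0=1, g1=0, g2=1, g3=0, g4=1, g5=1, g6=0, g7=0, g8=0, g9=0 → 0. Observed 1.
  g0: stuck-at-0, inverted output ✓; others ✗
  g1: none of the 3 fault types match ✗
  g2: stuck-at-0, inverted output ✓; others ✗
  g3: none of the 3 fault types match ✗
  g4: none of the 3 fault types match ✗
  g5: stuck-at-0, inverted output ✓; others ✗
  g6: stuck-at-1, inverted output ✓; others ✗
  g7: none of the 3 fault types match ✗
  g8: none of the 3 fault types match ✗
  g9: stuck-at-1, inverted output ✓; others ✗
Consistent faults: {g0 stuck-at-0, g0 inverted output, g2 stuck-at-0, g2 inverted output, g5 stuck-at-0, g5 inverted output, g6 stuck-at-1, g6 inverted output, g9 stuck-at-1, g9 inverted output} — 10 in all.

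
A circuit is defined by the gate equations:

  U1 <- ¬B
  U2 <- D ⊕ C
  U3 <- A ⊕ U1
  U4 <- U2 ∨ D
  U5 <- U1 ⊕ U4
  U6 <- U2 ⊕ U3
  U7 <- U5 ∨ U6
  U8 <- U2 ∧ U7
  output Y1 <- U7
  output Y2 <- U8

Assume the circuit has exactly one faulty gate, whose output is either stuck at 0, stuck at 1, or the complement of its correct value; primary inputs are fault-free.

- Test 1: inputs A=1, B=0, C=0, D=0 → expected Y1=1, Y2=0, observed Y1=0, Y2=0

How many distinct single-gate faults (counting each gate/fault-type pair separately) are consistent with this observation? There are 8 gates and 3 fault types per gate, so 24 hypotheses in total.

Fault-free: U1=1, U2=0, U3=0, U4=0, U5=1, U6=0, U7=1, U8=0 → Y1=1, Y2=0. Observed Y1=0, Y2=0.
  U1: none of the 3 fault types match ✗
  U2: none of the 3 fault types match ✗
  U3: none of the 3 fault types match ✗
  U4: stuck-at-1, inverted output ✓; others ✗
  U5: stuck-at-0, inverted output ✓; others ✗
  U6: none of the 3 fault types match ✗
  U7: stuck-at-0, inverted output ✓; others ✗
  U8: none of the 3 fault types match ✗
Consistent faults: {U4 stuck-at-1, U4 inverted output, U5 stuck-at-0, U5 inverted output, U7 stuck-at-0, U7 inverted output} — 6 in all.

6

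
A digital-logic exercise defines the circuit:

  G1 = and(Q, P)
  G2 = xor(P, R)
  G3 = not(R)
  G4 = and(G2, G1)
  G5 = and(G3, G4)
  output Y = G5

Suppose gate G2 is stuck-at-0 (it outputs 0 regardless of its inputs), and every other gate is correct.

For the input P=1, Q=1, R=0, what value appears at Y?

Propagate with G2 forced: G1=1, G2=0 [stuck-at-0], G3=1, G4=0, G5=0.
So Y = 0. (Without the fault it would be 1.)

0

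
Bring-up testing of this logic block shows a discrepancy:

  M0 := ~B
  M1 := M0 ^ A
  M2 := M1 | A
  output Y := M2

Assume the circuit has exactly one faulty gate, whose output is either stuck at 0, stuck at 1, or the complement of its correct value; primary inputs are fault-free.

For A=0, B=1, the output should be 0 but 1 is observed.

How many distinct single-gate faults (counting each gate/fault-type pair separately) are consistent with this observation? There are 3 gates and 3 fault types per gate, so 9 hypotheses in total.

6

Fault-free: M0=0, M1=0, M2=0 → 0. Observed 1.
  M0 stuck-at-0: output 0 ✗
  M0 stuck-at-1: output 1 ✓
  M0 inverted output: output 1 ✓
  M1 stuck-at-0: output 0 ✗
  M1 stuck-at-1: output 1 ✓
  M1 inverted output: output 1 ✓
  M2 stuck-at-0: output 0 ✗
  M2 stuck-at-1: output 1 ✓
  M2 inverted output: output 1 ✓
Consistent faults: {M0 stuck-at-1, M0 inverted output, M1 stuck-at-1, M1 inverted output, M2 stuck-at-1, M2 inverted output} — 6 in all.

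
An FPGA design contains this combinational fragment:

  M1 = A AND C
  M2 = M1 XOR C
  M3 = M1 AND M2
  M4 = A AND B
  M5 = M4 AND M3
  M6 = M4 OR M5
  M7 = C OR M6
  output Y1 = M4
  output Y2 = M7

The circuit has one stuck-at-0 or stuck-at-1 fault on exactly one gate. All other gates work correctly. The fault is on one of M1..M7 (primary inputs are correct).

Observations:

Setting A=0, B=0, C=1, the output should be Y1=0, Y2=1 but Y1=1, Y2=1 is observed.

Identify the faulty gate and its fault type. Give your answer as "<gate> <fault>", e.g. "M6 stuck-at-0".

M4 stuck-at-1

Fault-free values for test 1 (A=0, B=0, C=1): M1=0, M2=1, M3=0, M4=0, M5=0, M6=0, M7=1, giving Y1=0, Y2=1. Observed Y1=1, Y2=1.
Test 1: faults giving observed Y1=1, Y2=1 are {M4 stuck-at-1}.
Only M4 stuck-at-1 is consistent with every test.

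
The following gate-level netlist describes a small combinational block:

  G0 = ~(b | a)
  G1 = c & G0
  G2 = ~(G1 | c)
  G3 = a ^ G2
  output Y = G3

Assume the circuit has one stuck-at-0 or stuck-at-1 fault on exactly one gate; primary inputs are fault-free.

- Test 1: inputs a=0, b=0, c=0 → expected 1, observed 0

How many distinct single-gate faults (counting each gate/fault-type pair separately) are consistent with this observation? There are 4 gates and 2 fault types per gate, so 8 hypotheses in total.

Fault-free: G0=1, G1=0, G2=1, G3=1 → 1. Observed 0.
  G0 stuck-at-0: output 1 ✗
  G0 stuck-at-1: output 1 ✗
  G1 stuck-at-0: output 1 ✗
  G1 stuck-at-1: output 0 ✓
  G2 stuck-at-0: output 0 ✓
  G2 stuck-at-1: output 1 ✗
  G3 stuck-at-0: output 0 ✓
  G3 stuck-at-1: output 1 ✗
Consistent faults: {G1 stuck-at-1, G2 stuck-at-0, G3 stuck-at-0} — 3 in all.

3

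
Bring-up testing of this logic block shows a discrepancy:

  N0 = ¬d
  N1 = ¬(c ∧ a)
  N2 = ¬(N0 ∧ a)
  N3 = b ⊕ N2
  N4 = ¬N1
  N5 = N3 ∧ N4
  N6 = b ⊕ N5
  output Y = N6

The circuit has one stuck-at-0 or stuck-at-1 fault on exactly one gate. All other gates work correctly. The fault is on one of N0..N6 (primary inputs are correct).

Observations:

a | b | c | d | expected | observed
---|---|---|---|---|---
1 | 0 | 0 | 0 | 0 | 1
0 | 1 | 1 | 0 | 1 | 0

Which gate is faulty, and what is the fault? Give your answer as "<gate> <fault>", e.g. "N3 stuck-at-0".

Fault-free values for test 1 (a=1, b=0, c=0, d=0): N0=1, N1=1, N2=0, N3=0, N4=0, N5=0, N6=0, giving Y=0. Observed 1.
Test 1: faults giving observed 1 are {N5 stuck-at-1, N6 stuck-at-1}.
Test 2 (a=0, b=1, c=1, d=0): fault-free N0=1, N1=1, N2=1, N3=0, N4=0, N5=0, N6=1 → 1; observed 0. Eliminates N6 stuck-at-1.
Only N5 stuck-at-1 is consistent with every test.

N5 stuck-at-1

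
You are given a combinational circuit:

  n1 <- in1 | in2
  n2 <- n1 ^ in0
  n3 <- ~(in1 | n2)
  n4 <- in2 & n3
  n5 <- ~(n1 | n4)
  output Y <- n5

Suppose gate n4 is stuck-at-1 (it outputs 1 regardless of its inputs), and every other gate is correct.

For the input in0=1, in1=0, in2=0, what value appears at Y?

Propagate with n4 forced: n1=0, n2=1, n3=0, n4=1 [stuck-at-1], n5=0.
So Y = 0. (Without the fault it would be 1.)

0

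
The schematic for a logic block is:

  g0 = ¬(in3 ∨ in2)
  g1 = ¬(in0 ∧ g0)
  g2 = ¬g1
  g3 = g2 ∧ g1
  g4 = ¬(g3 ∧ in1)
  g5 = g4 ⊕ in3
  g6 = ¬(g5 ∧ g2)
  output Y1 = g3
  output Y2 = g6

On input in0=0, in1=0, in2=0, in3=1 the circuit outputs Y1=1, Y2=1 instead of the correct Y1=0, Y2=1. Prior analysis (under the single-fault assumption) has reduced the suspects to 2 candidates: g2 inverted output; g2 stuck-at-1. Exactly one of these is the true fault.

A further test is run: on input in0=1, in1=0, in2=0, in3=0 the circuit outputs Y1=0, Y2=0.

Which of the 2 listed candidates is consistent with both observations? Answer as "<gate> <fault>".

g2 stuck-at-1

Evaluate each candidate on input in0=1, in1=0, in2=0, in3=0:
  g2 inverted output: g0=1, g1=0, g2=0 [inverted output], g3=0, g4=1, g5=1, g6=1 → Y1=0, Y2=1 — eliminated
  g2 stuck-at-1: g0=1, g1=0, g2=1 [stuck-at-1], g3=0, g4=1, g5=1, g6=0 → Y1=0, Y2=0 — matches
Only g2 stuck-at-1 reproduces the observed Y1=0, Y2=0.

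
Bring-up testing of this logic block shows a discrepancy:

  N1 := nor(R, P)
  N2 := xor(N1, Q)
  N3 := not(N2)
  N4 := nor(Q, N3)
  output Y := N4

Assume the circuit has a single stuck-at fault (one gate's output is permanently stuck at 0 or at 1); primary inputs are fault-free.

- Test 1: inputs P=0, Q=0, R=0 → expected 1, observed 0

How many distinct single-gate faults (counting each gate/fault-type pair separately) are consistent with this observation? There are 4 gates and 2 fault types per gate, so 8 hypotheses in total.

Fault-free: N1=1, N2=1, N3=0, N4=1 → 1. Observed 0.
  N1 stuck-at-0: output 0 ✓
  N1 stuck-at-1: output 1 ✗
  N2 stuck-at-0: output 0 ✓
  N2 stuck-at-1: output 1 ✗
  N3 stuck-at-0: output 1 ✗
  N3 stuck-at-1: output 0 ✓
  N4 stuck-at-0: output 0 ✓
  N4 stuck-at-1: output 1 ✗
Consistent faults: {N1 stuck-at-0, N2 stuck-at-0, N3 stuck-at-1, N4 stuck-at-0} — 4 in all.

4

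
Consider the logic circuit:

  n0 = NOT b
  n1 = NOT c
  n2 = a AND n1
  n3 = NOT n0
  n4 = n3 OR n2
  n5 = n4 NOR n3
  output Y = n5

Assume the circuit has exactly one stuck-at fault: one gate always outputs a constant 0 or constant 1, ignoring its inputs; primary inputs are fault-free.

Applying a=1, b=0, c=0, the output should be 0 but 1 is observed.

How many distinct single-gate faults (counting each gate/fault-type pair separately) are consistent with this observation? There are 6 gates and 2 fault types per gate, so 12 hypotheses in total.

Fault-free: n0=1, n1=1, n2=1, n3=0, n4=1, n5=0 → 0. Observed 1.
  n0 stuck-at-0: output 0 ✗
  n0 stuck-at-1: output 0 ✗
  n1 stuck-at-0: output 1 ✓
  n1 stuck-at-1: output 0 ✗
  n2 stuck-at-0: output 1 ✓
  n2 stuck-at-1: output 0 ✗
  n3 stuck-at-0: output 0 ✗
  n3 stuck-at-1: output 0 ✗
  n4 stuck-at-0: output 1 ✓
  n4 stuck-at-1: output 0 ✗
  n5 stuck-at-0: output 0 ✗
  n5 stuck-at-1: output 1 ✓
Consistent faults: {n1 stuck-at-0, n2 stuck-at-0, n4 stuck-at-0, n5 stuck-at-1} — 4 in all.

4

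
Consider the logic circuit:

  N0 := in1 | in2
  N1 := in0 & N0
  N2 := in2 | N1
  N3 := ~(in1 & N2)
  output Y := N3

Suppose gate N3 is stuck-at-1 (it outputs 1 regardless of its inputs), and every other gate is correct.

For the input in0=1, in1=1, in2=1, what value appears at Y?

1

Propagate with N3 forced: N0=1, N1=1, N2=1, N3=1 [stuck-at-1].
So Y = 1. (Without the fault it would be 0.)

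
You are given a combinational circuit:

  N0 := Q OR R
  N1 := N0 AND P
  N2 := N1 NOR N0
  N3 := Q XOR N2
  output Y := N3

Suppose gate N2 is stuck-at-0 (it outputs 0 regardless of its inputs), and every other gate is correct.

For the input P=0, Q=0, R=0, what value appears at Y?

0

Propagate with N2 forced: N0=0, N1=0, N2=0 [stuck-at-0], N3=0.
So Y = 0. (Without the fault it would be 1.)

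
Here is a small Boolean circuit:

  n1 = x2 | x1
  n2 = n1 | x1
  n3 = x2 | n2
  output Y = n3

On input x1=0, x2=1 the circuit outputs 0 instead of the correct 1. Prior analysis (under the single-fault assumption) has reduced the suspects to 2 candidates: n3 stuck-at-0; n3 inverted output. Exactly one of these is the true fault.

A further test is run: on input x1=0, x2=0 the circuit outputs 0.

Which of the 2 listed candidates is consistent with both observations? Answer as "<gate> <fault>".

n3 stuck-at-0

Evaluate each candidate on input x1=0, x2=0:
  n3 stuck-at-0: n1=0, n2=0, n3=0 [stuck-at-0] → 0 — matches
  n3 inverted output: n1=0, n2=0, n3=1 [inverted output] → 1 — eliminated
Only n3 stuck-at-0 reproduces the observed 0.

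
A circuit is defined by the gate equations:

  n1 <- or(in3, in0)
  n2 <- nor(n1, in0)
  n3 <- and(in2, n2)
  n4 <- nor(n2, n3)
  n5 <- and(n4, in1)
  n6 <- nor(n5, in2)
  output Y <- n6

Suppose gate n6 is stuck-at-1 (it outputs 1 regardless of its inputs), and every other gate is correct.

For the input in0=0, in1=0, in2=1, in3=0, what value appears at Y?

Propagate with n6 forced: n1=0, n2=1, n3=1, n4=0, n5=0, n6=1 [stuck-at-1].
So Y = 1. (Without the fault it would be 0.)

1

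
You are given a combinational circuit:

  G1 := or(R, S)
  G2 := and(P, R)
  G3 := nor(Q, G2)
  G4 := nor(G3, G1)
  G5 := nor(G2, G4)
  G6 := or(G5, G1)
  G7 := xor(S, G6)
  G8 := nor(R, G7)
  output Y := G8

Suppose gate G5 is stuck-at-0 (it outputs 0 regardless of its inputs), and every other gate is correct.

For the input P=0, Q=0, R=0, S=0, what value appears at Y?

1

Propagate with G5 forced: G1=0, G2=0, G3=1, G4=0, G5=0 [stuck-at-0], G6=0, G7=0, G8=1.
So Y = 1. (Without the fault it would be 0.)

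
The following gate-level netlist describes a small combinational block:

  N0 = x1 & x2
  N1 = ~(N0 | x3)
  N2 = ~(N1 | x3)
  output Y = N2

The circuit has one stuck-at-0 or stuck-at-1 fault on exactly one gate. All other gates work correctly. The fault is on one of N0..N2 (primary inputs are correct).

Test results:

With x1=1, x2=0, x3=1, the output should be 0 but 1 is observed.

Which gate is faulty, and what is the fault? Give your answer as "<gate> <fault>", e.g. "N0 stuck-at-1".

N2 stuck-at-1

Fault-free values for test 1 (x1=1, x2=0, x3=1): N0=0, N1=0, N2=0, giving Y=0. Observed 1.
Test 1: faults giving observed 1 are {N2 stuck-at-1}.
Only N2 stuck-at-1 is consistent with every test.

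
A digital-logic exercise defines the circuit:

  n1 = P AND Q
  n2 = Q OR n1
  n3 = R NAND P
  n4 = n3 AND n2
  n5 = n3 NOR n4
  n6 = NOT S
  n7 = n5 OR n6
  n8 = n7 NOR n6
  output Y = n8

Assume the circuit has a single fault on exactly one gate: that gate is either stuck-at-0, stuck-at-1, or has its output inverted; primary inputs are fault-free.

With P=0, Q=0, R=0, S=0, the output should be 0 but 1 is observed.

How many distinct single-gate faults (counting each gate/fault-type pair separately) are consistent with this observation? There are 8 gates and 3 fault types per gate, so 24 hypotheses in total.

Fault-free: n1=0, n2=0, n3=1, n4=0, n5=0, n6=1, n7=1, n8=0 → 0. Observed 1.
  n1: none of the 3 fault types match ✗
  n2: none of the 3 fault types match ✗
  n3: none of the 3 fault types match ✗
  n4: none of the 3 fault types match ✗
  n5: none of the 3 fault types match ✗
  n6: stuck-at-0, inverted output ✓; others ✗
  n7: none of the 3 fault types match ✗
  n8: stuck-at-1, inverted output ✓; others ✗
Consistent faults: {n6 stuck-at-0, n6 inverted output, n8 stuck-at-1, n8 inverted output} — 4 in all.

4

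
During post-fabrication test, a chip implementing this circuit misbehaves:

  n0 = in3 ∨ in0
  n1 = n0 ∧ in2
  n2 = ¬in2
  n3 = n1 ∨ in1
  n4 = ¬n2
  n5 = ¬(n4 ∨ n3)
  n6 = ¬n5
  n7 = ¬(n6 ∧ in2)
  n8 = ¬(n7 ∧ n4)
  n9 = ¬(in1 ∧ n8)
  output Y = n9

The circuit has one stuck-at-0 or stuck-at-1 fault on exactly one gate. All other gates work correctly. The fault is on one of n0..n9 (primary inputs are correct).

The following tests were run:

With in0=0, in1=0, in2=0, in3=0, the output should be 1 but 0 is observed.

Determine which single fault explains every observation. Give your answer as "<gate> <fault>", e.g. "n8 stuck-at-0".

n9 stuck-at-0

Fault-free values for test 1 (in0=0, in1=0, in2=0, in3=0): n0=0, n1=0, n2=1, n3=0, n4=0, n5=1, n6=0, n7=1, n8=1, n9=1, giving Y=1. Observed 0.
Test 1: faults giving observed 0 are {n9 stuck-at-0}.
Only n9 stuck-at-0 is consistent with every test.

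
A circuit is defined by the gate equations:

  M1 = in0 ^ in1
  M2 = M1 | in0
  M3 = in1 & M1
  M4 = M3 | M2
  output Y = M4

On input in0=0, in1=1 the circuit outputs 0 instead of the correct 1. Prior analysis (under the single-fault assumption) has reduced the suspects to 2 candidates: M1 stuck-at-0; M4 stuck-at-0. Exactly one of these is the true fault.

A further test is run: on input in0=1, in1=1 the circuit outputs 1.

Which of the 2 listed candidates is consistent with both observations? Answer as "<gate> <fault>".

M1 stuck-at-0

Evaluate each candidate on input in0=1, in1=1:
  M1 stuck-at-0: M1=0 [stuck-at-0], M2=1, M3=0, M4=1 → 1 — matches
  M4 stuck-at-0: M1=0, M2=1, M3=0, M4=0 [stuck-at-0] → 0 — eliminated
Only M1 stuck-at-0 reproduces the observed 1.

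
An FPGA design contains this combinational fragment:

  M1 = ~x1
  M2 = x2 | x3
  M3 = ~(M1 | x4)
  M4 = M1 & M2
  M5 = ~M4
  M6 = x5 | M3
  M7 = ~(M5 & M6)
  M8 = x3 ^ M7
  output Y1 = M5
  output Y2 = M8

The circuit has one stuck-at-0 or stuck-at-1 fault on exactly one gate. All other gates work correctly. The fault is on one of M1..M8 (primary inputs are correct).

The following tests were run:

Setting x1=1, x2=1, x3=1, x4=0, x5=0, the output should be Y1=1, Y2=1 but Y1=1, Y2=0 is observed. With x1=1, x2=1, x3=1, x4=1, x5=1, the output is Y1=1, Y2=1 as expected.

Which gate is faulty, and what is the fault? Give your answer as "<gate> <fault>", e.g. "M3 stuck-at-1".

M3 stuck-at-0

Fault-free values for test 1 (x1=1, x2=1, x3=1, x4=0, x5=0): M1=0, M2=1, M3=1, M4=0, M5=1, M6=1, M7=0, M8=1, giving Y1=1, Y2=1. Observed Y1=1, Y2=0.
Test 1: faults giving observed Y1=1, Y2=0 are {M3 stuck-at-0, M6 stuck-at-0, M7 stuck-at-1, M8 stuck-at-0}.
Test 2 (x1=1, x2=1, x3=1, x4=1, x5=1): fault-free M1=0, M2=1, M3=0, M4=0, M5=1, M6=1, M7=0, M8=1 → Y1=1, Y2=1; observed Y1=1, Y2=1. Eliminates M6 stuck-at-0, M7 stuck-at-1, M8 stuck-at-0.
Only M3 stuck-at-0 is consistent with every test.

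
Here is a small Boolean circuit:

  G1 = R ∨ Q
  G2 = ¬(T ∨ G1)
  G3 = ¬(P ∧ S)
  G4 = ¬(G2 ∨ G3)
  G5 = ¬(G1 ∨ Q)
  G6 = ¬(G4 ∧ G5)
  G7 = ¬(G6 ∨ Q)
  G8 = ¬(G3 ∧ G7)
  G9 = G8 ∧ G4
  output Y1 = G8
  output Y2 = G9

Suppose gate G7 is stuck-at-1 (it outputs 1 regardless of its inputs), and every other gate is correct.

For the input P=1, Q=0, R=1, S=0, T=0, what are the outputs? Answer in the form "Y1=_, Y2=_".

Propagate with G7 forced: G1=1, G2=0, G3=1, G4=0, G5=0, G6=1, G7=1 [stuck-at-1], G8=0, G9=0.
So the outputs are Y1=0, Y2=0. (Without the fault they would be Y1=1, Y2=0.)

Y1=0, Y2=0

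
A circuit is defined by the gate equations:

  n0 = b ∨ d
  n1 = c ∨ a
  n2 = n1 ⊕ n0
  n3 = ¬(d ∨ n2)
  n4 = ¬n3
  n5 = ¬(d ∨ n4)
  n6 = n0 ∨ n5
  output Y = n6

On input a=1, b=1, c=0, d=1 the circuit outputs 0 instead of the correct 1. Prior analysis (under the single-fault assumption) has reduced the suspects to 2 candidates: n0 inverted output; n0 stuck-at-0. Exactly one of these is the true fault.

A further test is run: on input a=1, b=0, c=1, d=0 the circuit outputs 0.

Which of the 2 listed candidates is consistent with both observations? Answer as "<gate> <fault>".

n0 stuck-at-0

Evaluate each candidate on input a=1, b=0, c=1, d=0:
  n0 inverted output: n0=1 [inverted output], n1=1, n2=0, n3=1, n4=0, n5=1, n6=1 → 1 — eliminated
  n0 stuck-at-0: n0=0 [stuck-at-0], n1=1, n2=1, n3=0, n4=1, n5=0, n6=0 → 0 — matches
Only n0 stuck-at-0 reproduces the observed 0.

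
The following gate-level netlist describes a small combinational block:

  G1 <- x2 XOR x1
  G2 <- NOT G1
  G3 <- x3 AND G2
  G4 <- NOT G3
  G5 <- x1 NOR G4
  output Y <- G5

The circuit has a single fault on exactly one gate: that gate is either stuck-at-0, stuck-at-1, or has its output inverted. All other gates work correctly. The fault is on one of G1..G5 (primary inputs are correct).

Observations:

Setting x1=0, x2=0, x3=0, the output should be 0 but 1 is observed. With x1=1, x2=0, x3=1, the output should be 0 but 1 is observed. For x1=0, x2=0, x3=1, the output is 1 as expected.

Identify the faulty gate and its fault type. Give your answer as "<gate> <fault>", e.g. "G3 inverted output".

Fault-free values for test 1 (x1=0, x2=0, x3=0): G1=0, G2=1, G3=0, G4=1, G5=0, giving Y=0. Observed 1.
Test 1: faults giving observed 1 are {G3 stuck-at-1, G3 inverted output, G4 stuck-at-0, G4 inverted output, G5 stuck-at-1, G5 inverted output}.
Test 2 (x1=1, x2=0, x3=1): fault-free G1=1, G2=0, G3=0, G4=1, G5=0 → 0; observed 1. Eliminates G3 stuck-at-1, G3 inverted output, G4 stuck-at-0, G4 inverted output.
Test 3 (x1=0, x2=0, x3=1): fault-free G1=0, G2=1, G3=1, G4=0, G5=1 → 1; observed 1. Eliminates G5 inverted output.
Only G5 stuck-at-1 is consistent with every test.

G5 stuck-at-1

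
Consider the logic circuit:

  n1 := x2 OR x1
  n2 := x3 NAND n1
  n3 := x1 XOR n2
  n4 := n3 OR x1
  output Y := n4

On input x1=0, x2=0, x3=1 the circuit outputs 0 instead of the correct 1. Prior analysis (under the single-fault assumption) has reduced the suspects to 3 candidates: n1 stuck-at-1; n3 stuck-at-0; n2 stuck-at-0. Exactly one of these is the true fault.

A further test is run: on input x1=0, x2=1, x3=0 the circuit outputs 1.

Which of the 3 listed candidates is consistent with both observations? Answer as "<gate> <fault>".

Evaluate each candidate on input x1=0, x2=1, x3=0:
  n1 stuck-at-1: n1=1 [stuck-at-1], n2=1, n3=1, n4=1 → 1 — matches
  n3 stuck-at-0: n1=1, n2=1, n3=0 [stuck-at-0], n4=0 → 0 — eliminated
  n2 stuck-at-0: n1=1, n2=0 [stuck-at-0], n3=0, n4=0 → 0 — eliminated
Only n1 stuck-at-1 reproduces the observed 1.

n1 stuck-at-1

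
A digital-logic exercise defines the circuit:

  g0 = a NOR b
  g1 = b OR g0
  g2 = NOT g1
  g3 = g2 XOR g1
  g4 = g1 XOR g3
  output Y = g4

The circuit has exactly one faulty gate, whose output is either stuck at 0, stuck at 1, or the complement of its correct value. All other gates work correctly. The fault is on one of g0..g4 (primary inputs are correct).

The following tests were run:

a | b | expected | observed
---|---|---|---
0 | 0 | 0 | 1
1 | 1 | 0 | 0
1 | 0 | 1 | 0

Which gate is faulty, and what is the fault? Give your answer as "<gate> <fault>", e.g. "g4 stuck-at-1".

g0 inverted output

Fault-free values for test 1 (a=0, b=0): g0=1, g1=1, g2=0, g3=1, g4=0, giving Y=0. Observed 1.
Test 1: faults giving observed 1 are {g0 stuck-at-0, g0 inverted output, g1 stuck-at-0, g1 inverted output, g2 stuck-at-1, g2 inverted output, g3 stuck-at-0, g3 inverted output, g4 stuck-at-1, g4 inverted output}.
Test 2 (a=1, b=1): fault-free g0=0, g1=1, g2=0, g3=1, g4=0 → 0; observed 0. Eliminates g1 stuck-at-0, g1 inverted output, g2 stuck-at-1, g2 inverted output, g3 stuck-at-0, g3 inverted output, g4 stuck-at-1, g4 inverted output.
Test 3 (a=1, b=0): fault-free g0=0, g1=0, g2=1, g3=1, g4=1 → 1; observed 0. Eliminates g0 stuck-at-0.
Only g0 inverted output is consistent with every test.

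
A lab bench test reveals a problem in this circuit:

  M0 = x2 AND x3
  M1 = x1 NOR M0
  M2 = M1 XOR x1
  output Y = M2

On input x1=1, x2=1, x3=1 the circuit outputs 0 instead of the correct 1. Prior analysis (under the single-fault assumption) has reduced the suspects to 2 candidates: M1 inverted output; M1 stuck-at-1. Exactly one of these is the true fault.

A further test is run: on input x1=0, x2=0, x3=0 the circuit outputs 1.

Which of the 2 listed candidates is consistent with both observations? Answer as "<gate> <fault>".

M1 stuck-at-1

Evaluate each candidate on input x1=0, x2=0, x3=0:
  M1 inverted output: M0=0, M1=0 [inverted output], M2=0 → 0 — eliminated
  M1 stuck-at-1: M0=0, M1=1 [stuck-at-1], M2=1 → 1 — matches
Only M1 stuck-at-1 reproduces the observed 1.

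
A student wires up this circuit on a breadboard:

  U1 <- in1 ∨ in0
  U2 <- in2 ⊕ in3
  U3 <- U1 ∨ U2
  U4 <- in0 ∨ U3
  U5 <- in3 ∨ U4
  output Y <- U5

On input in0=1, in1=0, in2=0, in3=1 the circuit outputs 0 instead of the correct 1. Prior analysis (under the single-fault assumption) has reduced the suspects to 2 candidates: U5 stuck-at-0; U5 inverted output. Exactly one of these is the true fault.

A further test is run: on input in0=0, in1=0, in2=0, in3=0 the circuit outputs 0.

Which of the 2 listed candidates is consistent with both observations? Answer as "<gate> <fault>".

U5 stuck-at-0

Evaluate each candidate on input in0=0, in1=0, in2=0, in3=0:
  U5 stuck-at-0: U1=0, U2=0, U3=0, U4=0, U5=0 [stuck-at-0] → 0 — matches
  U5 inverted output: U1=0, U2=0, U3=0, U4=0, U5=1 [inverted output] → 1 — eliminated
Only U5 stuck-at-0 reproduces the observed 0.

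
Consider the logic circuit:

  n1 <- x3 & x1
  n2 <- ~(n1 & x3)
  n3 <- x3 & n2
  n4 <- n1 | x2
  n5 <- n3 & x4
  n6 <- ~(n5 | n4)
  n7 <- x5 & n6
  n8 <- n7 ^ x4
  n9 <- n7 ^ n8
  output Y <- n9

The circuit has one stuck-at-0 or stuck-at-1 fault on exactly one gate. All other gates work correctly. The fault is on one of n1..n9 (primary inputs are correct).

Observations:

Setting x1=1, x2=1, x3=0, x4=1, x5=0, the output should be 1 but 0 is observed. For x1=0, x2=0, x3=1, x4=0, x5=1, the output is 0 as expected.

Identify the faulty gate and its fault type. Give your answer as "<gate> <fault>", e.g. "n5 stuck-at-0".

n9 stuck-at-0

Fault-free values for test 1 (x1=1, x2=1, x3=0, x4=1, x5=0): n1=0, n2=1, n3=0, n4=1, n5=0, n6=0, n7=0, n8=1, n9=1, giving Y=1. Observed 0.
Test 1: faults giving observed 0 are {n8 stuck-at-0, n9 stuck-at-0}.
Test 2 (x1=0, x2=0, x3=1, x4=0, x5=1): fault-free n1=0, n2=1, n3=1, n4=0, n5=0, n6=1, n7=1, n8=1, n9=0 → 0; observed 0. Eliminates n8 stuck-at-0.
Only n9 stuck-at-0 is consistent with every test.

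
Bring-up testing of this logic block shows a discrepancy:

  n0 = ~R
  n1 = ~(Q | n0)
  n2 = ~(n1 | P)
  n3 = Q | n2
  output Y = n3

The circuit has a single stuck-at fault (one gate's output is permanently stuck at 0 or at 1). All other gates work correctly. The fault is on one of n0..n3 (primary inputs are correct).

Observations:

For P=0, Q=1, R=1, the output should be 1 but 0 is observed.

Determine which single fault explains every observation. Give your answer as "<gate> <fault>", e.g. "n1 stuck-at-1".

n3 stuck-at-0

Fault-free values for test 1 (P=0, Q=1, R=1): n0=0, n1=0, n2=1, n3=1, giving Y=1. Observed 0.
Test 1: faults giving observed 0 are {n3 stuck-at-0}.
Only n3 stuck-at-0 is consistent with every test.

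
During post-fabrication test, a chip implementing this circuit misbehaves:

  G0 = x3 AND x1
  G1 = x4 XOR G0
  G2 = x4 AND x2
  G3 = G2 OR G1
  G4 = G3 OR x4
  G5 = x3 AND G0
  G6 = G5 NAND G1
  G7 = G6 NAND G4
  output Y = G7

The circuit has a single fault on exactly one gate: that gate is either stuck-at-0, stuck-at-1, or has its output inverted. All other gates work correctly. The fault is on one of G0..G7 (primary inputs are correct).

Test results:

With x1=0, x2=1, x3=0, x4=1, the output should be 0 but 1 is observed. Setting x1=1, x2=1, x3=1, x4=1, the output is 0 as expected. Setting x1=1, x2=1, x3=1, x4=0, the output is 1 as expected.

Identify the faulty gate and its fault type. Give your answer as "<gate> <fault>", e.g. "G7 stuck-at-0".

Fault-free values for test 1 (x1=0, x2=1, x3=0, x4=1): G0=0, G1=1, G2=1, G3=1, G4=1, G5=0, G6=1, G7=0, giving Y=0. Observed 1.
Test 1: faults giving observed 1 are {G4 stuck-at-0, G4 inverted output, G5 stuck-at-1, G5 inverted output, G6 stuck-at-0, G6 inverted output, G7 stuck-at-1, G7 inverted output}.
Test 2 (x1=1, x2=1, x3=1, x4=1): fault-free G0=1, G1=0, G2=1, G3=1, G4=1, G5=1, G6=1, G7=0 → 0; observed 0. Eliminates G4 stuck-at-0, G4 inverted output, G6 stuck-at-0, G6 inverted output, G7 stuck-at-1, G7 inverted output.
Test 3 (x1=1, x2=1, x3=1, x4=0): fault-free G0=1, G1=1, G2=0, G3=1, G4=1, G5=1, G6=0, G7=1 → 1; observed 1. Eliminates G5 inverted output.
Only G5 stuck-at-1 is consistent with every test.

G5 stuck-at-1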